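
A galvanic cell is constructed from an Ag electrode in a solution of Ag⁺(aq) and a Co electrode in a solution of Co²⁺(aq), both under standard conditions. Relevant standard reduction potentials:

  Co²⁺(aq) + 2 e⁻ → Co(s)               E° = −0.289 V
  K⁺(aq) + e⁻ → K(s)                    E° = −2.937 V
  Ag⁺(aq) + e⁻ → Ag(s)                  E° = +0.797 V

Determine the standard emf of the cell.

+1.086 V

The Ag⁺/Ag couple has the higher E°, so Ag ion is reduced (cathode) and Co is oxidized (anode).
E°cell = E°(cathode) − E°(anode) = +0.797 − (−0.289) = +1.086 V.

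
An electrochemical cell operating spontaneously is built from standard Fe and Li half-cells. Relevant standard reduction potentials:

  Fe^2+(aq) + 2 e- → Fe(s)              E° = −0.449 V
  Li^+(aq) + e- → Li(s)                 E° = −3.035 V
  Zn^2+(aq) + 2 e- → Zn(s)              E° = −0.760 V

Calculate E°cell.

The Fe²⁺/Fe couple has the higher E°, so Fe ion is reduced (cathode) and Li is oxidized (anode).
E°cell = E°(cathode) − E°(anode) = −0.449 − (−3.035) = +2.586 V.

+2.586 V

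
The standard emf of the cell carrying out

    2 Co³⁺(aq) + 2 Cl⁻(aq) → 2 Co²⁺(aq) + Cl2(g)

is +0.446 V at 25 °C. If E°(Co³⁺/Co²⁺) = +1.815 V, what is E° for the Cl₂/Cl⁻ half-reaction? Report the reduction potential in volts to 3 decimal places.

In the reaction as written the Co³⁺/Co²⁺ couple is reduced (cathode) and Cl₂/Cl⁻ is oxidized (anode), so E°cell = E°(Co³⁺/Co²⁺) − E°(Cl₂/Cl⁻).
E°(Cl₂/Cl⁻) = E°(cathode) − E°cell = +1.815 − (+0.446) = +1.369 V.

+1.369 V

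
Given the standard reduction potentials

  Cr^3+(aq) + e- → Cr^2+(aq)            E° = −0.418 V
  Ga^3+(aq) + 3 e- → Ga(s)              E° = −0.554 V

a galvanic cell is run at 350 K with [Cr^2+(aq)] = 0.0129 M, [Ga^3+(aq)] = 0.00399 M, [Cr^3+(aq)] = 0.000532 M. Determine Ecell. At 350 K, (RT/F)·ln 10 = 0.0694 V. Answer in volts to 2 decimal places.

+0.10 V

Cr³⁺/Cr²⁺ is reduced (cathode, E° = −0.418 V) and Ga³⁺/Ga is oxidized (anode).
E°cell = E°cat − E°an = −0.418 − (−0.554) = +0.136 V; n = 3.
The balanced reaction is 3 Cr^3+(aq) + Ga(s) → 3 Cr^2+(aq) + Ga^3+(aq), so Q = ([Cr^2+(aq)]^3·[Ga^3+(aq)]) / [Cr^3+(aq)]^3 = 56.9 and log Q = 1.755.
E = E° − (0.0694/n)·log Q = +0.136 − (0.0694/3)(1.755) = +0.10 V.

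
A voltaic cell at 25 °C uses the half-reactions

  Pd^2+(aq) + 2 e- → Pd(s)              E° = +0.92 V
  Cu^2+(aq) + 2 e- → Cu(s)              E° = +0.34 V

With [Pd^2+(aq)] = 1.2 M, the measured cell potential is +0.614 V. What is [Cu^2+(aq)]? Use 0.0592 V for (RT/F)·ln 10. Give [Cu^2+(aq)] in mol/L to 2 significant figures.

The Pd²⁺/Pd couple has the larger reduction potential, so it is the cathode: E°cell = +0.92 − (+0.34) = +0.58 V and n = 2.
Rearranging E = E° − (0.0592/n)·log Q gives log Q = 2(+0.58 − (+0.614))/0.0592 = −1.149.
Balancing electrons gives Pd^2+(aq) + Cu(s) → Pd(s) + Cu^2+(aq); thus Q = [Cu^2+(aq)] / [Pd^2+(aq)].
Isolating [Cu^2+(aq)] in Q = 10^{−1.149} yields log [Cu^2+(aq)] = −1.070, i.e. 0.085 M.

0.085 M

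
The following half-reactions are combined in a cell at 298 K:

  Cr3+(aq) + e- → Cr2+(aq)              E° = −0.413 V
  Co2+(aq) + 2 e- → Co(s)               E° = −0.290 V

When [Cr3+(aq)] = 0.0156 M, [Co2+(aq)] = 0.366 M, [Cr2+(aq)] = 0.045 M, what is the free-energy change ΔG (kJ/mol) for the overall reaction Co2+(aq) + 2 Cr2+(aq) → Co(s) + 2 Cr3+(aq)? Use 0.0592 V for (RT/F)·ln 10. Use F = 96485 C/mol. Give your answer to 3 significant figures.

−26.5 kJ/mol

E°cell = −0.290 − (−0.413) = +0.123 V; the balanced reaction transfers n = 2 electrons.
Here Q = [Cr3+(aq)]^2 / ([Co2+(aq)]·[Cr2+(aq)]^2) = 0.328 (log Q = −0.484), giving E = +0.123 − (0.0592/2)·(−0.484) = +0.1373 V.
Then ΔG = −nFE = −2 × 96485 × +0.1373 J/mol = −26.5 kJ/mol.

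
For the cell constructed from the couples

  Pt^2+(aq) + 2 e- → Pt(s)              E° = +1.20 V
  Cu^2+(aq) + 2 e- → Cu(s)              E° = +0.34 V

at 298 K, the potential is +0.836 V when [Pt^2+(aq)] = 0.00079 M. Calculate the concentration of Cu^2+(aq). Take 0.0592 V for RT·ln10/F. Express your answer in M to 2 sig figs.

0.0051 M

Pt²⁺/Pt is the cathode (higher E°); E°cell = +1.20 − (+0.34) = +0.86 V with n = 2.
Rearranging E = E° − (0.0592/n)·log Q gives log Q = 2(+0.86 − (+0.836))/0.0592 = 0.811.
Balancing electrons gives Pt^2+(aq) + Cu(s) → Pt(s) + Cu^2+(aq); thus Q = [Cu^2+(aq)] / [Pt^2+(aq)].
Substituting the known concentrations and solving, log [Cu^2+(aq)] = −2.291 and [Cu^2+(aq)] = 0.0051 M.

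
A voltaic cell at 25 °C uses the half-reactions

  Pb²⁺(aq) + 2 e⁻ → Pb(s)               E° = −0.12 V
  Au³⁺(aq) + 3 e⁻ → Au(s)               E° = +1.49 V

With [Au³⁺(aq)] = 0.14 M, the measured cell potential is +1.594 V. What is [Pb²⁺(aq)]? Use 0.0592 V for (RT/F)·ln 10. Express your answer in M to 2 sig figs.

0.94 M

Au³⁺/Au is the cathode (higher E°); E°cell = +1.49 − (−0.12) = +1.61 V with n = 6.
Since E = E° − (0.0592/n)·log Q, log Q = n(E° − E)/0.0592 = 1.622.
For 2 Au³⁺(aq) + 3 Pb(s) → 2 Au(s) + 3 Pb²⁺(aq), the reaction quotient is Q = [Pb²⁺(aq)]^3 / [Au³⁺(aq)]^2.
Substituting the known concentrations and solving, log [Pb²⁺(aq)] = −0.029 and [Pb²⁺(aq)] = 0.94 M.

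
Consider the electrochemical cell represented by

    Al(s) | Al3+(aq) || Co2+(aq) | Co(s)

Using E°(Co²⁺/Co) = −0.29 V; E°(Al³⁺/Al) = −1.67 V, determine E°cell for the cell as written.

+1.38 V

By convention the left-hand electrode in cell notation is the anode (oxidation) and the right-hand electrode is the cathode (reduction).
E°cell = E°(right) − E°(left) = −0.29 − (−1.67) = +1.38 V.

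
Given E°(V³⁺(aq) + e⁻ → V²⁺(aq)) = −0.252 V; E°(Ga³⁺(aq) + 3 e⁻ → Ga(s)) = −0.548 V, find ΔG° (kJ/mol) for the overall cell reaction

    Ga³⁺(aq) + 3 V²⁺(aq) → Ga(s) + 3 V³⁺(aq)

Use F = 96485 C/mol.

+85.7 kJ/mol

In the reaction as written Ga³⁺(aq) is reduced, so the Ga³⁺/Ga couple is the cathode and V³⁺/V²⁺ is the anode.
E°cell = −0.548 − (−0.252) = −0.296 V; balancing electrons gives n = 3.
ΔG° = −nFE°cell = −(3)(96485)(−0.296) J/mol = +85.7 kJ/mol.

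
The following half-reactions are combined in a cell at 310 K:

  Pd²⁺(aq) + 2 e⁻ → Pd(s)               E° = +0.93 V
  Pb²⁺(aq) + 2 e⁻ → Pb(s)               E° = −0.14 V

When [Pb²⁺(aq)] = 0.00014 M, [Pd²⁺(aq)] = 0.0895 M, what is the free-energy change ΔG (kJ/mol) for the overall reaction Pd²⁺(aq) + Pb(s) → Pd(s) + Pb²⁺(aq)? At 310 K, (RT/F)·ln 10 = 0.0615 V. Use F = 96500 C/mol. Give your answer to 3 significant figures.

−223 kJ/mol

The standard cell potential is +0.93 − (−0.14) = +1.07 V, with n = 2 electrons in the balanced equation.
The reaction quotient is [Pb²⁺(aq)] / [Pd²⁺(aq)] = 0.00156; by Nernst, E = +1.07 − (0.0615/2)(−2.806) = +1.1563 V.
Finally ΔG = −nFE = −(2)(96500 C/mol)(+1.1563 V) = −223 kJ/mol.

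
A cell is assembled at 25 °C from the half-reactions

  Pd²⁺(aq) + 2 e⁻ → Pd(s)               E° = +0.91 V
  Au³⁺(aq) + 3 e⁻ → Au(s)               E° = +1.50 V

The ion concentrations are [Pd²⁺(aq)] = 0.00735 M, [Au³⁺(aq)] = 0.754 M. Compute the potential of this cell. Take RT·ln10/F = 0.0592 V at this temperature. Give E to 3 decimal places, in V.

Au³⁺/Au is reduced (cathode, E° = +1.50 V) and Pd²⁺/Pd is oxidized (anode).
The standard potential is +1.50 − (+0.91) = +0.59 V and the balanced reaction transfers n = 6 electrons.
For the overall reaction 2 Au³⁺(aq) + 3 Pd(s) → 2 Au(s) + 3 Pd²⁺(aq), Q = [Pd²⁺(aq)]^3 / [Au³⁺(aq)]^2 = 6.98×10^−7, giving log Q = −6.156.
Applying E = E° − (RT ln10/nF)·log Q gives +0.59 − (0.0592/6)(−6.156) = +0.651 V.

+0.651 V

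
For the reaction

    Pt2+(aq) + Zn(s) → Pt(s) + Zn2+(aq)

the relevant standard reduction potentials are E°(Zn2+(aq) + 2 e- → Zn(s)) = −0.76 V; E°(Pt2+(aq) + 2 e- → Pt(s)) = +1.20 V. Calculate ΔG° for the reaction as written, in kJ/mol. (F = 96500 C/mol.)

−378 kJ/mol

In the reaction as written Pt2+(aq) is reduced, so the Pt²⁺/Pt couple is the cathode and Zn²⁺/Zn is the anode.
E°cell = +1.20 − (−0.76) = +1.96 V; balancing electrons gives n = 2.
ΔG° = −nFE°cell = −(2)(96500)(+1.96) J/mol = −378 kJ/mol.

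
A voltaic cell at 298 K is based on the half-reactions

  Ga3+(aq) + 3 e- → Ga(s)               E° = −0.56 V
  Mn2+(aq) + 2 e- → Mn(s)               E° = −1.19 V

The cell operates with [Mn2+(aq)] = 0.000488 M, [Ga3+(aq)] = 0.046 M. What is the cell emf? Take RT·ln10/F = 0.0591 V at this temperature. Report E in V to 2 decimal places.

The Ga³⁺/Ga couple has the more positive E°, so it is the cathode; Mn²⁺/Mn is the anode.
E°cell = −0.56 − (−1.19) = +0.63 V, with n = 6 electrons transferred.
Balancing gives 2 Ga3+(aq) + 3 Mn(s) → 2 Ga(s) + 3 Mn2+(aq); hence Q = [Mn2+(aq)]^3 / [Ga3+(aq)]^2 = 5.49×10^−8 (log Q = −7.260).
E = E° − (0.0591/n)·log Q = +0.63 − (0.0591/6)(−7.260) = +0.70 V.

+0.70 V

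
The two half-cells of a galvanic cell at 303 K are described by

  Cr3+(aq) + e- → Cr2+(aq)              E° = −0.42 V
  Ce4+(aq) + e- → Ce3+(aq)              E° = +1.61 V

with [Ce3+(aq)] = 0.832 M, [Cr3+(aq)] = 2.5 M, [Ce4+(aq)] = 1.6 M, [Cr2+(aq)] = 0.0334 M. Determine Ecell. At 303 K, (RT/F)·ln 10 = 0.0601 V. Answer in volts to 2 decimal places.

Since E°(Ce⁴⁺/Ce³⁺) > E°(Cr³⁺/Cr²⁺), Ce⁴⁺/Ce³⁺ serves as the cathode.
E°cell = E°cat − E°an = +1.61 − (−0.42) = +2.03 V; n = 1.
For the overall reaction Ce4+(aq) + Cr2+(aq) → Ce3+(aq) + Cr3+(aq), Q = ([Ce3+(aq)]·[Cr3+(aq)]) / ([Ce4+(aq)]·[Cr2+(aq)]) = 38.9, giving log Q = 1.590.
By the Nernst equation, E = +2.03 − (0.0601/1)·(1.590) = +1.93 V.

+1.93 V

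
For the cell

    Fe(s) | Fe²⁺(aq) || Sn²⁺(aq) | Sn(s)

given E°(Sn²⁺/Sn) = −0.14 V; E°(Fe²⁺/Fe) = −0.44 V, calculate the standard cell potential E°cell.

By convention the left-hand electrode in cell notation is the anode (oxidation) and the right-hand electrode is the cathode (reduction).
E°cell = E°(right) − E°(left) = −0.14 − (−0.44) = +0.30 V.

+0.30 V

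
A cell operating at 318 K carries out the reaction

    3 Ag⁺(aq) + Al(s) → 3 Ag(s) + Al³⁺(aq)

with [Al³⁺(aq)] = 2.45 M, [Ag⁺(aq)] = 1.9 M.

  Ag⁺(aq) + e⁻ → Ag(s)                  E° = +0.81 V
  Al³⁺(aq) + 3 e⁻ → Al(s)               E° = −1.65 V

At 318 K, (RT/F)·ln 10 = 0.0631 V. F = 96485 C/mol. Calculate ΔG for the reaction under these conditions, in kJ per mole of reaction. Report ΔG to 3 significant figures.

E°cell = +0.81 − (−1.65) = +2.46 V; the balanced reaction transfers n = 3 electrons.
The reaction quotient is [Al³⁺(aq)] / [Ag⁺(aq)]^3 = 0.357; by Nernst, E = +2.46 − (0.0631/3)(−0.447) = +2.4694 V.
Then ΔG = −nFE = −3 × 96485 × +2.4694 J/mol = −715 kJ/mol.

−715 kJ/mol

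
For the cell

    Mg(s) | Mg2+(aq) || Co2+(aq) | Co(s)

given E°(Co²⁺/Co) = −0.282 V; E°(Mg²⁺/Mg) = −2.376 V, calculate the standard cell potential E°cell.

+2.094 V

By convention the left-hand electrode in cell notation is the anode (oxidation) and the right-hand electrode is the cathode (reduction).
E°cell = E°(right) − E°(left) = −0.282 − (−2.376) = +2.094 V.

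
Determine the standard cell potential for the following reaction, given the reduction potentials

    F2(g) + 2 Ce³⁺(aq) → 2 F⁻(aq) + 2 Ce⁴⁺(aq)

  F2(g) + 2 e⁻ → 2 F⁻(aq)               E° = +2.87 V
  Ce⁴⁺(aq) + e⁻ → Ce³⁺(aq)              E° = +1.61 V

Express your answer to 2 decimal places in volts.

In the reaction as written, F2(g) is reduced (cathode) and Ce⁴⁺(aq) is produced by oxidation at the anode.
E°cell = E°(cathode) − E°(anode) = +2.87 − (+1.61) = +1.26 V.

+1.26 V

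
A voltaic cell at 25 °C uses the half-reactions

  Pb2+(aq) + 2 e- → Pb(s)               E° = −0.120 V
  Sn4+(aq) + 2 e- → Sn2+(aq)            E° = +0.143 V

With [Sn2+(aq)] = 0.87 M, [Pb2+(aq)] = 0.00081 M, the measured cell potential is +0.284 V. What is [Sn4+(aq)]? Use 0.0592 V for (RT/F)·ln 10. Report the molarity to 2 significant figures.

0.0036 M

With Sn⁴⁺/Sn²⁺ at the cathode and Pb²⁺/Pb at the anode, E°cell = +0.143 − (−0.120) = +0.263 V (n = 2).
Since E = E° − (0.0592/n)·log Q, log Q = n(E° − E)/0.0592 = −0.709.
Balancing electrons gives Sn4+(aq) + Pb(s) → Sn2+(aq) + Pb2+(aq); thus Q = ([Sn2+(aq)]·[Pb2+(aq)]) / [Sn4+(aq)].
Substituting the known concentrations and solving, log [Sn4+(aq)] = −2.443 and [Sn4+(aq)] = 0.0036 M.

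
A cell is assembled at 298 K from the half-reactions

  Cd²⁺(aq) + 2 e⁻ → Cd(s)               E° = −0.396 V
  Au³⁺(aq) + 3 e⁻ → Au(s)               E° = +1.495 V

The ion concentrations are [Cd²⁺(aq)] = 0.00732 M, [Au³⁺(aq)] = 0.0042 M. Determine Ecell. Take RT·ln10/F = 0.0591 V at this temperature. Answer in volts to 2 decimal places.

+1.91 V

Au³⁺/Au is reduced (cathode, E° = +1.495 V) and Cd²⁺/Cd is oxidized (anode).
E°cell = +1.495 − (−0.396) = +1.891 V, with n = 6 electrons transferred.
For the overall reaction 2 Au³⁺(aq) + 3 Cd(s) → 2 Au(s) + 3 Cd²⁺(aq), Q = [Cd²⁺(aq)]^3 / [Au³⁺(aq)]^2 = 0.0222, giving log Q = −1.653.
Applying E = E° − (RT ln10/nF)·log Q gives +1.891 − (0.0591/6)(−1.653) = +1.91 V.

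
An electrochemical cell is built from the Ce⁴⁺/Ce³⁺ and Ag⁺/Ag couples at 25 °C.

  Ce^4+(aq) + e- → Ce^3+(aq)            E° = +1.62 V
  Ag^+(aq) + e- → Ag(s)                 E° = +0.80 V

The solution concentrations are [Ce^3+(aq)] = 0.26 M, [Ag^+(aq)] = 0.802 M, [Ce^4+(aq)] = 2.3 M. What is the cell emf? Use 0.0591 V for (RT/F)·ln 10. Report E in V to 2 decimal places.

Ce⁴⁺/Ce³⁺ is reduced (cathode, E° = +1.62 V) and Ag⁺/Ag is oxidized (anode).
E°cell = E°cat − E°an = +1.62 − (+0.80) = +0.82 V; n = 1.
The balanced reaction is Ce^4+(aq) + Ag(s) → Ce^3+(aq) + Ag^+(aq), so Q = ([Ce^3+(aq)]·[Ag^+(aq)]) / [Ce^4+(aq)] = 0.0907 and log Q = −1.043.
Applying E = E° − (RT ln10/nF)·log Q gives +0.82 − (0.0591/1)(−1.043) = +0.88 V.

+0.88 V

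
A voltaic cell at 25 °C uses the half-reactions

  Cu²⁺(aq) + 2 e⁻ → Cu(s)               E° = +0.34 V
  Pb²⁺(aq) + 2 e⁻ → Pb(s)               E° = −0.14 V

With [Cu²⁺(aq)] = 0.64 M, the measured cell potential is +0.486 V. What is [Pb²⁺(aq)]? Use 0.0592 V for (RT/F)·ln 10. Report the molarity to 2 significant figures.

0.40 M

Cu²⁺/Cu is the cathode (higher E°); E°cell = +0.34 − (−0.14) = +0.48 V with n = 2.
Rearranging E = E° − (0.0592/n)·log Q gives log Q = 2(+0.48 − (+0.486))/0.0592 = −0.203.
Balancing electrons gives Cu²⁺(aq) + Pb(s) → Cu(s) + Pb²⁺(aq); thus Q = [Pb²⁺(aq)] / [Cu²⁺(aq)].
Solving for the unknown gives log [Pb²⁺(aq)] = −0.397, so [Pb²⁺(aq)] ≈ 0.40 M.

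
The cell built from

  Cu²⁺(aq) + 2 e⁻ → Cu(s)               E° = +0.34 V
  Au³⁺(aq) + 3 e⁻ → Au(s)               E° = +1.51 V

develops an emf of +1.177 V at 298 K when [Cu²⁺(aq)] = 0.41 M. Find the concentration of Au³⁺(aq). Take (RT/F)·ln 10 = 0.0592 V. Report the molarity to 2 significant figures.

The Au³⁺/Au couple has the larger reduction potential, so it is the cathode: E°cell = +1.51 − (+0.34) = +1.17 V and n = 6.
From the Nernst equation, log Q = n(E° − E)/0.0592 = 6·(+1.17 − (+1.177))/0.0592 = −0.709.
Balancing electrons gives 2 Au³⁺(aq) + 3 Cu(s) → 2 Au(s) + 3 Cu²⁺(aq); thus Q = [Cu²⁺(aq)]^3 / [Au³⁺(aq)]^2.
Solving for the unknown gives log [Au³⁺(aq)] = −0.226, so [Au³⁺(aq)] ≈ 0.59 M.

0.59 M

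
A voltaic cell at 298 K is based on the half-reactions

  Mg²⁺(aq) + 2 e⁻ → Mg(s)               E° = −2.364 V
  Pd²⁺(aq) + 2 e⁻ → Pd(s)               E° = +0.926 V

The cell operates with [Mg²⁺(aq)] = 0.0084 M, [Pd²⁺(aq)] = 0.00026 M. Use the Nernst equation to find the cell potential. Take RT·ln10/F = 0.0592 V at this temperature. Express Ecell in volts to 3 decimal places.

+3.245 V

Since E°(Pd²⁺/Pd) > E°(Mg²⁺/Mg), Pd²⁺/Pd serves as the cathode.
E°cell = +0.926 − (−2.364) = +3.290 V, with n = 2 electrons transferred.
For the overall reaction Pd²⁺(aq) + Mg(s) → Pd(s) + Mg²⁺(aq), Q = [Mg²⁺(aq)] / [Pd²⁺(aq)] = 32.3, giving log Q = 1.509.
By the Nernst equation, E = +3.290 − (0.0592/2)·(1.509) = +3.245 V.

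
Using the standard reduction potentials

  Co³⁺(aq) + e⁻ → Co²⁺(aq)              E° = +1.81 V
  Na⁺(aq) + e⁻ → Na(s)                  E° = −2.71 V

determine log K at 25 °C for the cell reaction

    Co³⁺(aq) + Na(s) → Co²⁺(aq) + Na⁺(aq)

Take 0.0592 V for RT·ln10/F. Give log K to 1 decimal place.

log K = 76.4

The Co³⁺/Co²⁺ couple is reduced (cathode); E°cell = +1.81 − (−2.71) = +4.52 V with n = 1.
At equilibrium E = 0, so log K = nE°cell / 0.0592 = (1)(+4.52) / 0.0592 = 76.4.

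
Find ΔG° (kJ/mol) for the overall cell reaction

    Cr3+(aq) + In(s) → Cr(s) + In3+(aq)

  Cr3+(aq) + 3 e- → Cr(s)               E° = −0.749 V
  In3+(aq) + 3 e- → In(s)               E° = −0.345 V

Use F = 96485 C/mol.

+117 kJ/mol

In the reaction as written Cr3+(aq) is reduced, so the Cr³⁺/Cr couple is the cathode and In³⁺/In is the anode.
E°cell = −0.749 − (−0.345) = −0.404 V; balancing electrons gives n = 3.
ΔG° = −nFE°cell = −(3)(96485)(−0.404) J/mol = +117 kJ/mol.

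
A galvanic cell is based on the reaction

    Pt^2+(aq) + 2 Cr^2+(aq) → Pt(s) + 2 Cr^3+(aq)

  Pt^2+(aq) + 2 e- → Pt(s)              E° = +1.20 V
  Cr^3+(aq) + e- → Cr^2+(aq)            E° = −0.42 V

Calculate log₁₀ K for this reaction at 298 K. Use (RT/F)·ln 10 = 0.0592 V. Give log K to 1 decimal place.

The Pt²⁺/Pt couple is reduced (cathode); E°cell = +1.20 − (−0.42) = +1.62 V with n = 2.
At equilibrium E = 0, so log K = nE°cell / 0.0592 = (2)(+1.62) / 0.0592 = 54.7.

log K = 54.7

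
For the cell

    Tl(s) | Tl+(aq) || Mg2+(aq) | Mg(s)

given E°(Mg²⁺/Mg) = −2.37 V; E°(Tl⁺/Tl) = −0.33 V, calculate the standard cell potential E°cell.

By convention the left-hand electrode in cell notation is the anode (oxidation) and the right-hand electrode is the cathode (reduction).
E°cell = E°(right) − E°(left) = −2.37 − (−0.33) = −2.04 V.
The negative sign shows that, as written, the cell would require an external voltage to drive the reaction.

−2.04 V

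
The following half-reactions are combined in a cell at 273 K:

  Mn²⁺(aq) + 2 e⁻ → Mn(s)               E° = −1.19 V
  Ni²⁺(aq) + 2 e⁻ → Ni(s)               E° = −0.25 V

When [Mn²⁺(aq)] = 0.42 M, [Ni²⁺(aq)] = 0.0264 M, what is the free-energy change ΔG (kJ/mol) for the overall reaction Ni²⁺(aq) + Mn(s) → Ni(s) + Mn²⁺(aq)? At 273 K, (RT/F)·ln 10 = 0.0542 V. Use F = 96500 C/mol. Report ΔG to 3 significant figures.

−175 kJ/mol

With Ni²⁺/Ni reduced at the cathode, E°cell = −0.25 − (−1.19) = +0.94 V and n = 2.
Q = [Mn²⁺(aq)] / [Ni²⁺(aq)] = 15.9, so log Q = 1.202 and E = +0.94 − (0.0542/2)(1.202) = +0.9074 V.
ΔG = −nFE = −(2)(96500)(+0.9074) J/mol = −175 kJ/mol.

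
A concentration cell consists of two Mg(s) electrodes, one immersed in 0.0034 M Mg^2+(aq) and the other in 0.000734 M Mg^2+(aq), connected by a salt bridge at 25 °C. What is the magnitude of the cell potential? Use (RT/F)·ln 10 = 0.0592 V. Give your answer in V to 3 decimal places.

For a concentration cell E°cell = 0, since both electrodes use the same couple.
The compartment with the higher Mg^2+(aq) concentration (0.0034 M) acts as the cathode; ions are reduced there and produced at the dilute (0.000734 M) anode.
With n = 2, Ecell = −(0.0592/2)·log([dilute]/[conc]) = −(0.0592/2)·log(0.000734/0.0034) = +0.020 V.

0.020 V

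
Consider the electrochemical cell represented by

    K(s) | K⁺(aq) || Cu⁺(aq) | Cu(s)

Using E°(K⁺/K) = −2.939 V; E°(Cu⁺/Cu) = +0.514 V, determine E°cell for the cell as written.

By convention the left-hand electrode in cell notation is the anode (oxidation) and the right-hand electrode is the cathode (reduction).
E°cell = E°(right) − E°(left) = +0.514 − (−2.939) = +3.453 V.

+3.453 V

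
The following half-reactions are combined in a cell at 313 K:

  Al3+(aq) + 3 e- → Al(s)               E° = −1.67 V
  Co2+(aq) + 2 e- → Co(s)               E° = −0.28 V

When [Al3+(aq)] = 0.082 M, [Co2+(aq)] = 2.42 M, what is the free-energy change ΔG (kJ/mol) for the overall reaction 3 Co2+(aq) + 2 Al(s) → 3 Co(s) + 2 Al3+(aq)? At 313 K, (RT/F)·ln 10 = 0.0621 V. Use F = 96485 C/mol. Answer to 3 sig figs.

−825 kJ/mol

With Co²⁺/Co reduced at the cathode, E°cell = −0.28 − (−1.67) = +1.39 V and n = 6.
Q = [Al3+(aq)]^2 / [Co2+(aq)]^3 = 0.000474, so log Q = −3.324 and E = +1.39 − (0.0621/6)(−3.324) = +1.4244 V.
ΔG = −nFE = −(6)(96485)(+1.4244) J/mol = −825 kJ/mol.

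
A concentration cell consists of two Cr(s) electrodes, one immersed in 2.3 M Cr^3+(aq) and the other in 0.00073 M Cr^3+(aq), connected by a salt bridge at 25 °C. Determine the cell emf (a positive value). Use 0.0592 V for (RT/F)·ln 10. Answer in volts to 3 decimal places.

For a concentration cell E°cell = 0, since both electrodes use the same couple.
The compartment with the higher Cr^3+(aq) concentration (2.3 M) acts as the cathode; ions are reduced there and produced at the dilute (0.00073 M) anode.
With n = 3, Ecell = −(0.0592/3)·log([dilute]/[conc]) = −(0.0592/3)·log(0.00073/2.3) = +0.069 V.

0.069 V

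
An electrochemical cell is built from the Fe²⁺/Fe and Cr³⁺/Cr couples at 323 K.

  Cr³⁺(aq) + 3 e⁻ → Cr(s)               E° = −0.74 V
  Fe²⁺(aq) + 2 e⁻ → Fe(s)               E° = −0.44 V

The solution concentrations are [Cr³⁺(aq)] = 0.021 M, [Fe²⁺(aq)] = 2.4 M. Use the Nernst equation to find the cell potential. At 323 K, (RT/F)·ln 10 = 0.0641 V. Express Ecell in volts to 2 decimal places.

Fe²⁺/Fe is reduced (cathode, E° = −0.44 V) and Cr³⁺/Cr is oxidized (anode).
The standard potential is −0.44 − (−0.74) = +0.30 V and the balanced reaction transfers n = 6 electrons.
For the overall reaction 3 Fe²⁺(aq) + 2 Cr(s) → 3 Fe(s) + 2 Cr³⁺(aq), Q = [Cr³⁺(aq)]^2 / [Fe²⁺(aq)]^3 = 3.19×10^−5, giving log Q = −4.496.
By the Nernst equation, E = +0.30 − (0.0641/6)·(−4.496) = +0.35 V.

+0.35 V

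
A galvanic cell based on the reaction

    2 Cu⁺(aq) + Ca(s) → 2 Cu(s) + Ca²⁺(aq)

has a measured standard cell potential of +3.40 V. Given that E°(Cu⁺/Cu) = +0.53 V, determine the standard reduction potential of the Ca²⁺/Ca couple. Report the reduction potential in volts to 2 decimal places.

−2.87 V

In the reaction as written the Cu⁺/Cu couple is reduced (cathode) and Ca²⁺/Ca is oxidized (anode), so E°cell = E°(Cu⁺/Cu) − E°(Ca²⁺/Ca).
E°(Ca²⁺/Ca) = E°(cathode) − E°cell = +0.53 − (+3.40) = −2.87 V.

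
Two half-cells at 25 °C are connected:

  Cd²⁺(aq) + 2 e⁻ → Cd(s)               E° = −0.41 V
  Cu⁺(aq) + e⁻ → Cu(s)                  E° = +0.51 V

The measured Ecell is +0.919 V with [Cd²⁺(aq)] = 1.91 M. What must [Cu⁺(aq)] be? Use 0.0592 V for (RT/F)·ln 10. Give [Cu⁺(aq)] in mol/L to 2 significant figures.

Cu⁺/Cu is the cathode (higher E°); E°cell = +0.51 − (−0.41) = +0.92 V with n = 2.
Rearranging E = E° − (0.0592/n)·log Q gives log Q = 2(+0.92 − (+0.919))/0.0592 = 0.034.
For 2 Cu⁺(aq) + Cd(s) → 2 Cu(s) + Cd²⁺(aq), the reaction quotient is Q = [Cd²⁺(aq)] / [Cu⁺(aq)]^2.
Isolating [Cu⁺(aq)] in Q = 10^{0.034} yields log [Cu⁺(aq)] = 0.124, i.e. 1.3 M.

1.3 M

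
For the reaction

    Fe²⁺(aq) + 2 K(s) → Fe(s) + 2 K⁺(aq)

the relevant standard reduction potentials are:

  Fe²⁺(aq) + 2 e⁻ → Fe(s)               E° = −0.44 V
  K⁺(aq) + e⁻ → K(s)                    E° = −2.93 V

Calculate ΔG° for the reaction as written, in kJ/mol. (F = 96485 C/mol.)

−480 kJ/mol

In the reaction as written Fe²⁺(aq) is reduced, so the Fe²⁺/Fe couple is the cathode and K⁺/K is the anode.
E°cell = −0.44 − (−2.93) = +2.49 V; balancing electrons gives n = 2.
ΔG° = −nFE°cell = −(2)(96485)(+2.49) J/mol = −480 kJ/mol.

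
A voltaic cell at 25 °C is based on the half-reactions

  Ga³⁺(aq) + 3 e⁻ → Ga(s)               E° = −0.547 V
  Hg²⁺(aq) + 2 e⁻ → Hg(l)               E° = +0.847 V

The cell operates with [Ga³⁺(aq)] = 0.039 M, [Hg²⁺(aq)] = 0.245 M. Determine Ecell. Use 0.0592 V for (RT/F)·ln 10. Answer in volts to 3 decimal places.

+1.404 V

The Hg²⁺/Hg couple has the more positive E°, so it is the cathode; Ga³⁺/Ga is the anode.
The standard potential is +0.847 − (−0.547) = +1.394 V and the balanced reaction transfers n = 6 electrons.
For the overall reaction 3 Hg²⁺(aq) + 2 Ga(s) → 3 Hg(l) + 2 Ga³⁺(aq), Q = [Ga³⁺(aq)]^2 / [Hg²⁺(aq)]^3 = 0.103, giving log Q = −0.985.
By the Nernst equation, E = +1.394 − (0.0592/6)·(−0.985) = +1.404 V.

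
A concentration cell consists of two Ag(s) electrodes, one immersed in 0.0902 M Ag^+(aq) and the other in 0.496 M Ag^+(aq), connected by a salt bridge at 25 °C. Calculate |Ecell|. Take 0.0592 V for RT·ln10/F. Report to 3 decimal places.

For a concentration cell E°cell = 0, since both electrodes use the same couple.
The compartment with the higher Ag^+(aq) concentration (0.496 M) acts as the cathode; ions are reduced there and produced at the dilute (0.0902 M) anode.
With n = 1, Ecell = −(0.0592/1)·log([dilute]/[conc]) = −(0.0592/1)·log(0.0902/0.496) = +0.044 V.

0.044 V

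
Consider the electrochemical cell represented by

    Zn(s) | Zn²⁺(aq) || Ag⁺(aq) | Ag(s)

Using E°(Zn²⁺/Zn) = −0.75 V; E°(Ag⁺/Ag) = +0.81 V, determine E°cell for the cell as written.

By convention the left-hand electrode in cell notation is the anode (oxidation) and the right-hand electrode is the cathode (reduction).
E°cell = E°(right) − E°(left) = +0.81 − (−0.75) = +1.56 V.

+1.56 V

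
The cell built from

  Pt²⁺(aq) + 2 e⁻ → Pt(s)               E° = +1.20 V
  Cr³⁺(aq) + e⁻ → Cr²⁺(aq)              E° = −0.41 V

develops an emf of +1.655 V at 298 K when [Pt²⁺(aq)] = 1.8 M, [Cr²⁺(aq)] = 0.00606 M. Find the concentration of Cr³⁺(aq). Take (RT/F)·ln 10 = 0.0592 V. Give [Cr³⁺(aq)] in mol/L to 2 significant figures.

The Pt²⁺/Pt couple has the larger reduction potential, so it is the cathode: E°cell = +1.20 − (−0.41) = +1.61 V and n = 2.
Rearranging E = E° − (0.0592/n)·log Q gives log Q = 2(+1.61 − (+1.655))/0.0592 = −1.520.
For Pt²⁺(aq) + 2 Cr²⁺(aq) → Pt(s) + 2 Cr³⁺(aq), the reaction quotient is Q = [Cr³⁺(aq)]^2 / ([Pt²⁺(aq)]·[Cr²⁺(aq)]^2).
Solving for the unknown gives log [Cr³⁺(aq)] = −2.850, so [Cr³⁺(aq)] ≈ 0.0014 M.

0.0014 M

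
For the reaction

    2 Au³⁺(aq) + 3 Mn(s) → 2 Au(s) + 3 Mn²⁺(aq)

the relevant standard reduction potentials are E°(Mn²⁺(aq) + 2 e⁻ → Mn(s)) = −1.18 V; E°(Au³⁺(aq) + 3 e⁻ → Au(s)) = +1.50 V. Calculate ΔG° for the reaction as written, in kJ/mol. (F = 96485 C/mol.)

−1551 kJ/mol

In the reaction as written Au³⁺(aq) is reduced, so the Au³⁺/Au couple is the cathode and Mn²⁺/Mn is the anode.
E°cell = +1.50 − (−1.18) = +2.68 V; balancing electrons gives n = 6.
ΔG° = −nFE°cell = −(6)(96485)(+2.68) J/mol = −1551 kJ/mol.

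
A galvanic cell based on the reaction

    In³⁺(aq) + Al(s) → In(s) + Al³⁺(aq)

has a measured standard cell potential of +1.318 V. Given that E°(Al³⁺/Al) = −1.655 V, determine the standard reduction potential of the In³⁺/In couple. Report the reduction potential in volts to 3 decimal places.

−0.337 V

In the reaction as written the In³⁺/In couple is reduced (cathode) and Al³⁺/Al is oxidized (anode), so E°cell = E°(In³⁺/In) − E°(Al³⁺/Al).
E°(In³⁺/In) = E°cell + E°(anode) = +1.318 + (−1.655) = −0.337 V.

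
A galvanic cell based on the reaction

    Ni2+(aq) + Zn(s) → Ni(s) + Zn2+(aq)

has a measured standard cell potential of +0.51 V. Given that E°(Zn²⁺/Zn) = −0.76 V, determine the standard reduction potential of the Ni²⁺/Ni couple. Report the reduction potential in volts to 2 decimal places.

−0.25 V

In the reaction as written the Ni²⁺/Ni couple is reduced (cathode) and Zn²⁺/Zn is oxidized (anode), so E°cell = E°(Ni²⁺/Ni) − E°(Zn²⁺/Zn).
E°(Ni²⁺/Ni) = E°cell + E°(anode) = +0.51 + (−0.76) = −0.25 V.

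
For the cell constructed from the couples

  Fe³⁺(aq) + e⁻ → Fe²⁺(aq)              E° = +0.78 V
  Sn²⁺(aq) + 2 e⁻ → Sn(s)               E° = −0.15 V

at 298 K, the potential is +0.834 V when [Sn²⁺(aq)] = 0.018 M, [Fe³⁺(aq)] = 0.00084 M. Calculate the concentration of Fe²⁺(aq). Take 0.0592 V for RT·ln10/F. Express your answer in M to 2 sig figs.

0.26 M

With Fe³⁺/Fe²⁺ at the cathode and Sn²⁺/Sn at the anode, E°cell = +0.78 − (−0.15) = +0.93 V (n = 2).
From the Nernst equation, log Q = n(E° − E)/0.0592 = 2·(+0.93 − (+0.834))/0.0592 = 3.243.
For 2 Fe³⁺(aq) + Sn(s) → 2 Fe²⁺(aq) + Sn²⁺(aq), the reaction quotient is Q = ([Fe²⁺(aq)]^2·[Sn²⁺(aq)]) / [Fe³⁺(aq)]^2.
Isolating [Fe²⁺(aq)] in Q = 10^{3.243} yields log [Fe²⁺(aq)] = −0.582, i.e. 0.26 M.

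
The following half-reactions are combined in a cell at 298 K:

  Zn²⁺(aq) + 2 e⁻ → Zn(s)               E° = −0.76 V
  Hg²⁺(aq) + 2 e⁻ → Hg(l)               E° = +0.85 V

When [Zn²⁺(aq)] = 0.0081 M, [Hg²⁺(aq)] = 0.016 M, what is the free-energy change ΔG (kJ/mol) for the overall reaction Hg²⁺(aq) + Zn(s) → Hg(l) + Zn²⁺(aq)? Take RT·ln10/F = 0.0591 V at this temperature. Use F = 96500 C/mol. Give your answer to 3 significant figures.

E°cell = +0.85 − (−0.76) = +1.61 V; the balanced reaction transfers n = 2 electrons.
Here Q = [Zn²⁺(aq)] / [Hg²⁺(aq)] = 0.506 (log Q = −0.296), giving E = +1.61 − (0.0591/2)·(−0.296) = +1.6187 V.
ΔG = −nFE = −(2)(96500)(+1.6187) J/mol = −312 kJ/mol.

−312 kJ/mol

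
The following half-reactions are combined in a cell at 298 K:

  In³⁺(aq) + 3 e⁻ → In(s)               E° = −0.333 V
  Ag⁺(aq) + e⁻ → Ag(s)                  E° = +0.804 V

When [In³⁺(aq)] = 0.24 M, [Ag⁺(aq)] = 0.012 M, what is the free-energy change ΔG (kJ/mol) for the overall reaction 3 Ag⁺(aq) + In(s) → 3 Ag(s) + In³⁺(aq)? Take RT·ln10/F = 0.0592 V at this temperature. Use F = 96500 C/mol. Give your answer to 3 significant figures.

With Ag⁺/Ag reduced at the cathode, E°cell = +0.804 − (−0.333) = +1.137 V and n = 3.
Q = [In³⁺(aq)] / [Ag⁺(aq)]^3 = 1.39×10^5, so log Q = 5.143 and E = +1.137 − (0.0592/3)(5.143) = +1.0355 V.
ΔG = −nFE = −(3)(96500)(+1.0355) J/mol = −300 kJ/mol.

−300 kJ/mol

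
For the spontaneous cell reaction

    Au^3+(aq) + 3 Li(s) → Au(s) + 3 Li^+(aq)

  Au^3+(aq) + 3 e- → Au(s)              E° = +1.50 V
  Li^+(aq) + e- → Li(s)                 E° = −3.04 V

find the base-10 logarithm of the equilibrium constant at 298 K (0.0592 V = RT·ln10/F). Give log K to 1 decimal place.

The Au³⁺/Au couple is reduced (cathode); E°cell = +1.50 − (−3.04) = +4.54 V with n = 3.
At equilibrium E = 0, so log K = nE°cell / 0.0592 = (3)(+4.54) / 0.0592 = 230.1.

log K = 230.1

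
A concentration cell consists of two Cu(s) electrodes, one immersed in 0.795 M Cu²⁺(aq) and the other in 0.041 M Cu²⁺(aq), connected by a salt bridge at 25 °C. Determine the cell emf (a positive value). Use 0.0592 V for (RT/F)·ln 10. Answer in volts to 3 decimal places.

0.038 V

For a concentration cell E°cell = 0, since both electrodes use the same couple.
The compartment with the higher Cu²⁺(aq) concentration (0.795 M) acts as the cathode; ions are reduced there and produced at the dilute (0.041 M) anode.
With n = 2, Ecell = −(0.0592/2)·log([dilute]/[conc]) = −(0.0592/2)·log(0.041/0.795) = +0.038 V.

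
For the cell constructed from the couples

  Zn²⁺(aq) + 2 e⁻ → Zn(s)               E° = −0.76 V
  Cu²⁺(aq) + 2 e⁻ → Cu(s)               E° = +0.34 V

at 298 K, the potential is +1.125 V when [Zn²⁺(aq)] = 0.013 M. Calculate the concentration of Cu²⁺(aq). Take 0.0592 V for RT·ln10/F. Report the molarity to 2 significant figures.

0.091 M

With Cu²⁺/Cu at the cathode and Zn²⁺/Zn at the anode, E°cell = +0.34 − (−0.76) = +1.10 V (n = 2).
Rearranging E = E° − (0.0592/n)·log Q gives log Q = 2(+1.10 − (+1.125))/0.0592 = −0.845.
Balancing electrons gives Cu²⁺(aq) + Zn(s) → Cu(s) + Zn²⁺(aq); thus Q = [Zn²⁺(aq)] / [Cu²⁺(aq)].
Solving for the unknown gives log [Cu²⁺(aq)] = −1.041, so [Cu²⁺(aq)] ≈ 0.091 M.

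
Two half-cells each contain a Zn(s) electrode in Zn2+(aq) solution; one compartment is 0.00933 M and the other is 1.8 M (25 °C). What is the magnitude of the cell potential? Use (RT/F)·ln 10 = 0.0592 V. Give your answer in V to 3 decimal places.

For a concentration cell E°cell = 0, since both electrodes use the same couple.
The compartment with the higher Zn2+(aq) concentration (1.8 M) acts as the cathode; ions are reduced there and produced at the dilute (0.00933 M) anode.
With n = 2, Ecell = −(0.0592/2)·log([dilute]/[conc]) = −(0.0592/2)·log(0.00933/1.8) = +0.068 V.

0.068 V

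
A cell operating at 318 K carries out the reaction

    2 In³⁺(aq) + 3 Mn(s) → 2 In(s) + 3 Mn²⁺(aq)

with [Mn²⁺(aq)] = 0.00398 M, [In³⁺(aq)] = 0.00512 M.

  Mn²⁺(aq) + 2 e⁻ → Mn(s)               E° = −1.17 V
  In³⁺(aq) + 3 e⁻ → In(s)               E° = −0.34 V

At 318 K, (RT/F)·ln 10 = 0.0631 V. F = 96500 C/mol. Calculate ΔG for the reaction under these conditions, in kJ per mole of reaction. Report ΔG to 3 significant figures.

−496 kJ/mol

E°cell = −0.34 − (−1.17) = +0.83 V; the balanced reaction transfers n = 6 electrons.
Q = [Mn²⁺(aq)]^3 / [In³⁺(aq)]^2 = 0.0024, so log Q = −2.619 and E = +0.83 − (0.0631/6)(−2.619) = +0.8575 V.
Finally ΔG = −nFE = −(6)(96500 C/mol)(+0.8575 V) = −496 kJ/mol.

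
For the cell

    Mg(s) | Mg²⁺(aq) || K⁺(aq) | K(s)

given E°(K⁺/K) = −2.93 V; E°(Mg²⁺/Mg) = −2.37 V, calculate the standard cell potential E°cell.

−0.56 V

By convention the left-hand electrode in cell notation is the anode (oxidation) and the right-hand electrode is the cathode (reduction).
E°cell = E°(right) − E°(left) = −2.93 − (−2.37) = −0.56 V.
The negative sign shows that, as written, the cell would require an external voltage to drive the reaction.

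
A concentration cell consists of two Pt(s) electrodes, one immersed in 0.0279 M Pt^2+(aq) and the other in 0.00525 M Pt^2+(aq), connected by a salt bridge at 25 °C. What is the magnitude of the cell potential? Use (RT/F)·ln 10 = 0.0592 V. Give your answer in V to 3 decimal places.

For a concentration cell E°cell = 0, since both electrodes use the same couple.
The compartment with the higher Pt^2+(aq) concentration (0.0279 M) acts as the cathode; ions are reduced there and produced at the dilute (0.00525 M) anode.
With n = 2, Ecell = −(0.0592/2)·log([dilute]/[conc]) = −(0.0592/2)·log(0.00525/0.0279) = +0.021 V.

0.021 V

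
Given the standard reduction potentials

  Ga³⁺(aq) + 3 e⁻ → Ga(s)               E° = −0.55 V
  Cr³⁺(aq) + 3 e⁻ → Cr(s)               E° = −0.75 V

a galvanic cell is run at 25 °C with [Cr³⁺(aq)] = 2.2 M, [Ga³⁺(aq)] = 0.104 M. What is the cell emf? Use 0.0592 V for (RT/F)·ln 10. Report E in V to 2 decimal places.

+0.17 V

Since E°(Ga³⁺/Ga) > E°(Cr³⁺/Cr), Ga³⁺/Ga serves as the cathode.
The standard potential is −0.55 − (−0.75) = +0.20 V and the balanced reaction transfers n = 3 electrons.
Balancing gives Ga³⁺(aq) + Cr(s) → Ga(s) + Cr³⁺(aq); hence Q = [Cr³⁺(aq)] / [Ga³⁺(aq)] = 21.2 (log Q = 1.325).
By the Nernst equation, E = +0.20 − (0.0592/3)·(1.325) = +0.17 V.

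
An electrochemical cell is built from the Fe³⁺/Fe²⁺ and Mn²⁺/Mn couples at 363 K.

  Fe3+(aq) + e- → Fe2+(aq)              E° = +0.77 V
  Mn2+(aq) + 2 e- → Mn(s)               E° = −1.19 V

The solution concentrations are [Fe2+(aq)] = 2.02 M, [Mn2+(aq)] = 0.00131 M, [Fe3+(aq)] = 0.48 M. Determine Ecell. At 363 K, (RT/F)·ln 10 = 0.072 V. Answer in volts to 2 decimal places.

Fe³⁺/Fe²⁺ is reduced (cathode, E° = +0.77 V) and Mn²⁺/Mn is oxidized (anode).
The standard potential is +0.77 − (−1.19) = +1.96 V and the balanced reaction transfers n = 2 electrons.
For the overall reaction 2 Fe3+(aq) + Mn(s) → 2 Fe2+(aq) + Mn2+(aq), Q = ([Fe2+(aq)]^2·[Mn2+(aq)]) / [Fe3+(aq)]^2 = 0.0232, giving log Q = −1.635.
By the Nernst equation, E = +1.96 − (0.072/2)·(−1.635) = +2.02 V.

+2.02 V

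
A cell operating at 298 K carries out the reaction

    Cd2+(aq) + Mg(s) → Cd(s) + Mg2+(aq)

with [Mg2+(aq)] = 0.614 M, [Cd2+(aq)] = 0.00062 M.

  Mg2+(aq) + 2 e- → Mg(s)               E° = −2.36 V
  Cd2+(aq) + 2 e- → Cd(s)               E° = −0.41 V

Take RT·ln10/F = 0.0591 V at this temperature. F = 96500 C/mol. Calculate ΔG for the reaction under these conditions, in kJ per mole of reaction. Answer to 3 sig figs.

−359 kJ/mol

The standard cell potential is −0.41 − (−2.36) = +1.95 V, with n = 2 electrons in the balanced equation.
Q = [Mg2+(aq)] / [Cd2+(aq)] = 990, so log Q = 2.996 and E = +1.95 − (0.0591/2)(2.996) = +1.8615 V.
Then ΔG = −nFE = −2 × 96500 × +1.8615 J/mol = −359 kJ/mol.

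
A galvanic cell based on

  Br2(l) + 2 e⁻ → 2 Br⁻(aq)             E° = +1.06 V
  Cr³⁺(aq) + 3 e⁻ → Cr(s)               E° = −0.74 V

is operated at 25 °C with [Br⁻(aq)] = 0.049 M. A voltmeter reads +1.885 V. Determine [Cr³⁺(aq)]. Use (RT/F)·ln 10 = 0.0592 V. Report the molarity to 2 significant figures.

With Br₂/Br⁻ at the cathode and Cr³⁺/Cr at the anode, E°cell = +1.06 − (−0.74) = +1.80 V (n = 6).
Rearranging E = E° − (0.0592/n)·log Q gives log Q = 6(+1.80 − (+1.885))/0.0592 = −8.615.
Balancing electrons gives 3 Br2(l) + 2 Cr(s) → 6 Br⁻(aq) + 2 Cr³⁺(aq); thus Q = [Br⁻(aq)]^6·[Cr³⁺(aq)]^2.
Solving for the unknown gives log [Cr³⁺(aq)] = −0.378, so [Cr³⁺(aq)] ≈ 0.42 M.

0.42 M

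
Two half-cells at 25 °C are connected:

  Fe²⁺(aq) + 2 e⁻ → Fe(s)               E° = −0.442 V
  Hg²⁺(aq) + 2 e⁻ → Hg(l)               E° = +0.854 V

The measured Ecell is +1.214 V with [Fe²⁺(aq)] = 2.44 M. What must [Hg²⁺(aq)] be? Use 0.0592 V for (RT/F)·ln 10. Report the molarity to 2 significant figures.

0.0041 M

Hg²⁺/Hg is the cathode (higher E°); E°cell = +0.854 − (−0.442) = +1.296 V with n = 2.
Since E = E° − (0.0592/n)·log Q, log Q = n(E° − E)/0.0592 = 2.770.
Balancing electrons gives Hg²⁺(aq) + Fe(s) → Hg(l) + Fe²⁺(aq); thus Q = [Fe²⁺(aq)] / [Hg²⁺(aq)].
Isolating [Hg²⁺(aq)] in Q = 10^{2.770} yields log [Hg²⁺(aq)] = −2.383, i.e. 0.0041 M.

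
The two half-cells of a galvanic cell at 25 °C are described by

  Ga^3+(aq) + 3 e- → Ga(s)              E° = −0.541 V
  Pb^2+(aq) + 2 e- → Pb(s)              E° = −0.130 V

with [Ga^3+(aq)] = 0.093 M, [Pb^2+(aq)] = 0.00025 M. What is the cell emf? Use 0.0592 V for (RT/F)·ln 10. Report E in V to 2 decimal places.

+0.32 V

Pb²⁺/Pb is reduced (cathode, E° = −0.130 V) and Ga³⁺/Ga is oxidized (anode).
E°cell = E°cat − E°an = −0.130 − (−0.541) = +0.411 V; n = 6.
For the overall reaction 3 Pb^2+(aq) + 2 Ga(s) → 3 Pb(s) + 2 Ga^3+(aq), Q = [Ga^3+(aq)]^2 / [Pb^2+(aq)]^3 = 5.54×10^8, giving log Q = 8.743.
E = E° − (0.0592/n)·log Q = +0.411 − (0.0592/6)(8.743) = +0.32 V.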